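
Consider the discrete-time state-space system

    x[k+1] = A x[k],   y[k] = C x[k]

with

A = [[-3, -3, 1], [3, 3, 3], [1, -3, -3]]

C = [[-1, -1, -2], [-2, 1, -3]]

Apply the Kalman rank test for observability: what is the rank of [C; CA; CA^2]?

3

CA = [[-2, 6, 2], [6, 18, 10]]
CA^2 = [[26, 18, 10], [46, 6, 30]]
Observability matrix O = [C; CA; CA^2] = [[-1, -1, -2], [-2, 1, -3], [-2, 6, 2], [6, 18, 10], [26, 18, 10], [46, 6, 30]]
Take the 3×3 submatrix of O formed by rows 1, 2, 3: [[-1, -1, -2], [-2, 1, -3], [-2, 6, 2]]. Its determinant is (-1)·(1·2 - (-3)·6) - (-1)·((-2)·2 - (-3)·(-2)) + (-2)·((-2)·6 - 1·(-2)) = (-1)·20 - (-1)·(-10) + (-2)·(-10) = -10 ≠ 0.
So rank(O) ≥ 3; since O has 3 columns, rank(O) = 3.
rank(O) = 3 = n, so the pair (A, C) is completely observable.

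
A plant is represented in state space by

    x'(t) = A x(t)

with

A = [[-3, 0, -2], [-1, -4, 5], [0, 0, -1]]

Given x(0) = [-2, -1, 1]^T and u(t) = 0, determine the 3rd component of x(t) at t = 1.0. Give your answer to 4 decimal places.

0.3679

det(sI - A) = s^3 - (tr A)s^2 + (M11 + M22 + M33)s - det A, where Mii is the 2×2 principal minor of A obtained by deleting row i and column i.
tr A = (-3) + (-4) + (-1) = -8; M11 = (-4)·(-1) - 5·0 = 4 - 0 = 4; M22 = (-3)·(-1) - (-2)·0 = 3 - 0 = 3; M33 = (-3)·(-4) - 0·(-1) = 12 - 0 = 12; sum of minors = 19.
det A = (-3)·((-4)·(-1) - 5·0) - 0·((-1)·(-1) - 5·0) + (-2)·((-1)·0 - (-4)·0) = (-3)·4 - 0·1 + (-2)·0 = -12.
So p(s) = det(sI - A) = s^3 + 8s^2 + 19s + 12.
Rational-root test: any integer root divides 12. Testing small divisors, s = -1 works: p(-1) = -1 + 8 + (-19) + 12 = 0, so (s + 1) is a factor.
Dividing, p(s) = (s + 1)(s^2 + 7s + 12).
Factor s^2 + 7s + 12: two numbers with sum -7 and product 12 are -3 and -4, so s^2 + 7s + 12 = (s + 3)(s + 4).
Hence p(s) = (s + 1) (s + 3) (s + 4), with roots -4, -3, -1.
The eigenvalues -4, -3, -1 are distinct and real, so A is diagonalisable and x(t) = e^{At} x(0) = V diag(e^{λ_i t}) V^{-1} x(0), where the columns of V are the eigenvectors.
λ = -4: A - (-4)I = [[1, 0, -2], [-1, 0, 5], [0, 0, 3]]. v must be orthogonal to every row; (row 1) × (row 2) = [0, -3, 0], so take v_1 = [0, 1, 0]^T.
λ = -3: A - (-3)I = [[0, 0, -2], [-1, -1, 5], [0, 0, 2]]. v must be orthogonal to every row; (row 1) × (row 2) = [-2, 2, 0], so take v_2 = [1, -1, 0]^T.
λ = -1: A - (-1)I = [[-2, 0, -2], [-1, -3, 5], [0, 0, 0]]. v must be orthogonal to every row; (row 1) × (row 2) = [-6, 12, 6], so take v_3 = [-1, 2, 1]^T.
V = [v_1 v_2 v_3] = [[0, 1, -1], [1, -1, 2], [0, 0, 1]] has det V = -1, so V^{-1} = adj(V)/det V = [[1, 1, -1], [1, 0, 1], [0, 0, 1]].
Modal coordinates z(0) = V^{-1} x(0): 1·(-2) + 1·(-1) + (-1)·1 = -4; 1·(-2) + 0·(-1) + 1·1 = -1; 0·(-2) + 0·(-1) + 1·1 = 1; so z(0) = [-4, -1, 1]^T.
x_3(t) = Σ_i (v_i)_3 · z_i(0) · e^{λ_i t} (row 3 of V times the modal terms).
x_3(1.0) = 0·(-4)·e^{-4·1.0} + 0·(-1)·e^{-3·1.0} + 1·1·e^{-1·1.0} = 0·0.018316 + 0·0.049787 + 1·0.367879 = 0.3679.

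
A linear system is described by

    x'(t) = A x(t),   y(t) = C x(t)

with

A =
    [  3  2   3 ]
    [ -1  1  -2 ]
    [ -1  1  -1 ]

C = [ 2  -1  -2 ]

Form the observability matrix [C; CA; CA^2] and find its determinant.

CA = [[9, 1, 10]]
CA^2 = [[16, 29, 15]]
Observability matrix O = [C; CA; CA^2] = [[2, -1, -2], [9, 1, 10], [16, 29, 15]]
Expanding along the first row, det(O) = 2·(1·15 - 10·29) - (-1)·(9·15 - 10·16) + (-2)·(9·29 - 1·16) = 2·(-275) - (-1)·(-25) + (-2)·245 = -1065
Since det(O) ≠ 0, rank(O) = 3 and the system is completely observable.

-1065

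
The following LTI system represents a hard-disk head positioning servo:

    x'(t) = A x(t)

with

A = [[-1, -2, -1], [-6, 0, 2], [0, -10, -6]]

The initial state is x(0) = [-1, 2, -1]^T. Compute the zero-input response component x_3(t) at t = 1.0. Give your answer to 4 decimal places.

det(sI - A) = s^3 - (tr A)s^2 + (M11 + M22 + M33)s - det A, where Mii is the 2×2 principal minor of A obtained by deleting row i and column i.
tr A = (-1) + 0 + (-6) = -7; M11 = 0·(-6) - 2·(-10) = 0 - (-20) = 20; M22 = (-1)·(-6) - (-1)·0 = 6 - 0 = 6; M33 = (-1)·0 - (-2)·(-6) = 0 - 12 = -12; sum of minors = 14.
det A = (-1)·(0·(-6) - 2·(-10)) - (-2)·((-6)·(-6) - 2·0) + (-1)·((-6)·(-10) - 0·0) = (-1)·20 - (-2)·36 + (-1)·60 = -8.
So p(s) = det(sI - A) = s^3 + 7s^2 + 14s + 8.
Rational-root test: any integer root divides 8. Testing small divisors, s = -1 works: p(-1) = -1 + 7 + (-14) + 8 = 0, so (s + 1) is a factor.
Dividing, p(s) = (s + 1)(s^2 + 6s + 8).
Factor s^2 + 6s + 8: two numbers with sum -6 and product 8 are -2 and -4, so s^2 + 6s + 8 = (s + 2)(s + 4).
Hence p(s) = (s + 1) (s + 2) (s + 4), with roots -4, -2, -1.
The eigenvalues -4, -2, -1 are distinct and real, so A is diagonalisable and x(t) = e^{At} x(0) = V diag(e^{λ_i t}) V^{-1} x(0), where the columns of V are the eigenvectors.
λ = -4: A - (-4)I = [[3, -2, -1], [-6, 4, 2], [0, -10, -2]]. v must be orthogonal to every row; (row 1) × (row 3) = [-6, 6, -30], so take v_1 = [-1, 1, -5]^T.
λ = -2: A - (-2)I = [[1, -2, -1], [-6, 2, 2], [0, -10, -4]]. v must be orthogonal to every row; (row 1) × (row 2) = [-2, 4, -10], so take v_2 = [1, -2, 5]^T.
λ = -1: A - (-1)I = [[0, -2, -1], [-6, 1, 2], [0, -10, -5]]. v must be orthogonal to every row; (row 1) × (row 2) = [-3, 6, -12], so take v_3 = [1, -2, 4]^T.
V = [v_1 v_2 v_3] = [[-1, 1, 1], [1, -2, -2], [-5, 5, 4]] has det V = -1, so V^{-1} = adj(V)/det V = [[-2, -1, 0], [-6, -1, 1], [5, 0, -1]].
Modal coordinates z(0) = V^{-1} x(0): (-2)·(-1) + (-1)·2 + 0·(-1) = 0; (-6)·(-1) + (-1)·2 + 1·(-1) = 3; 5·(-1) + 0·2 + (-1)·(-1) = -4; so z(0) = [0, 3, -4]^T.
x_3(t) = Σ_i (v_i)_3 · z_i(0) · e^{λ_i t} (row 3 of V times the modal terms).
x_3(1.0) = (-5)·0·e^{-4·1.0} + 5·3·e^{-2·1.0} + 4·(-4)·e^{-1·1.0} = 0·0.018316 + 15·0.135335 + (-16)·0.367879 = -3.8560.

-3.8560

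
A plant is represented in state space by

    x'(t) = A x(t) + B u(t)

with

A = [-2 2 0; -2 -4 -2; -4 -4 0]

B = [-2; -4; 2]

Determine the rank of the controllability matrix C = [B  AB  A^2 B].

3

AB = [[-4], [16], [24]]
A^2B = [[40], [-104], [-48]]
Controllability matrix C = [B  AB  A^2B] = [[-2, -4, 40], [-4, 16, -104], [2, 24, -48]]
det(C) = (-2)·(16·(-48) - (-104)·24) - (-4)·((-4)·(-48) - (-104)·2) + 40·((-4)·24 - 16·2) = (-2)·1728 - (-4)·400 + 40·(-128) = -6976 ≠ 0, so rank(C) = 3.
rank(C) = 3 = n, so the pair (A, B) is completely controllable.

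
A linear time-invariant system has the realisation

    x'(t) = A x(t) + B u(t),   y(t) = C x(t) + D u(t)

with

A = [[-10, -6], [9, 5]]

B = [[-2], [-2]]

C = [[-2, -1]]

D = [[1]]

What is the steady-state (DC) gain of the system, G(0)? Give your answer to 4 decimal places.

-0.5000

G(0) = C(-A)^{-1}B + D = -C A^{-1} B + D.
det A = 4, so A^{-1} = (1/4)·adj(A) = [[5/4, 3/2], [-9/4, -5/2]]
A^{-1} B = [-11/2, 19/2]^T
C A^{-1} B = 3/2
G(0) = D - C A^{-1} B = 1 - (3/2) = -1/2 ≈ -0.5000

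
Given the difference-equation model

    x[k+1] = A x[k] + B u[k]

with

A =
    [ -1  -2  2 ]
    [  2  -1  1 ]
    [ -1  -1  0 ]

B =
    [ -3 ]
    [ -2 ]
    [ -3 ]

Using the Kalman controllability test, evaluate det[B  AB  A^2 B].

AB = [[1], [-7], [5]]
A^2B = [[23], [14], [6]]
Controllability matrix C = [B  AB  A^2B] = [[-3, 1, 23], [-2, -7, 14], [-3, 5, 6]]
Expanding along the first row, det(C) = (-3)·((-7)·6 - 14·5) - 1·((-2)·6 - 14·(-3)) + 23·((-2)·5 - (-7)·(-3)) = (-3)·(-112) - 1·30 + 23·(-31) = -407
Since det(C) ≠ 0, rank(C) = 3 and the system is completely controllable.

-407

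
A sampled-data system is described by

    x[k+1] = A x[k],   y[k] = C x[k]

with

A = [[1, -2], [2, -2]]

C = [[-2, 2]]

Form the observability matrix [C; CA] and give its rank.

CA = [[2, 0]]
Observability matrix O = [C; CA] = [[-2, 2], [2, 0]]
det(O) = (-2)·0 - 2·2 = 0 - 4 = -4 ≠ 0, so rank(O) = 2.
rank(O) = 2 = n, so the pair (A, C) is completely observable.

2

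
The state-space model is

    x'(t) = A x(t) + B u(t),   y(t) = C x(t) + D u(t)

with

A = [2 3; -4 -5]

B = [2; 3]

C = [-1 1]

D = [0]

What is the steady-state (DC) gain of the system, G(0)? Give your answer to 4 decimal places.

G(0) = C(-A)^{-1}B + D = -C A^{-1} B + D.
det A = 2, so A^{-1} = (1/2)·adj(A) = [[-5/2, -3/2], [2, 1]]
A^{-1} B = [-19/2, 7]^T
C A^{-1} B = 33/2
G(0) = D - C A^{-1} B = 0 - (33/2) = -33/2 ≈ -16.5000

-16.5000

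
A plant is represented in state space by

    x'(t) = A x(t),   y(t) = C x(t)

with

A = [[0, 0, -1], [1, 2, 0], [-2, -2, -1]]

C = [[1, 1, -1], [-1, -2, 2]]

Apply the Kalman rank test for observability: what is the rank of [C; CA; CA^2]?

CA = [[3, 4, 0], [-6, -8, -1]]
CA^2 = [[4, 8, -3], [-6, -14, 7]]
Observability matrix O = [C; CA; CA^2] = [[1, 1, -1], [-1, -2, 2], [3, 4, 0], [-6, -8, -1], [4, 8, -3], [-6, -14, 7]]
Take the 3×3 submatrix of O formed by rows 1, 2, 3: [[1, 1, -1], [-1, -2, 2], [3, 4, 0]]. Its determinant is 1·((-2)·0 - 2·4) - 1·((-1)·0 - 2·3) + (-1)·((-1)·4 - (-2)·3) = 1·(-8) - 1·(-6) + (-1)·2 = -4 ≠ 0.
So rank(O) ≥ 3; since O has 3 columns, rank(O) = 3.
rank(O) = 3 = n, so the pair (A, C) is completely observable.

3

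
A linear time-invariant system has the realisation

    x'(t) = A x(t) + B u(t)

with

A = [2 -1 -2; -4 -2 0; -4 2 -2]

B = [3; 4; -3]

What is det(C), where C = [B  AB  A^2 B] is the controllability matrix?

AB = [[8], [-20], [2]]
A^2B = [[32], [8], [-76]]
Controllability matrix C = [B  AB  A^2B] = [[3, 8, 32], [4, -20, 8], [-3, 2, -76]]
Expanding along the first row, det(C) = 3·((-20)·(-76) - 8·2) - 8·(4·(-76) - 8·(-3)) + 32·(4·2 - (-20)·(-3)) = 3·1504 - 8·(-280) + 32·(-52) = 5088
Since det(C) ≠ 0, rank(C) = 3 and the system is completely controllable.

5088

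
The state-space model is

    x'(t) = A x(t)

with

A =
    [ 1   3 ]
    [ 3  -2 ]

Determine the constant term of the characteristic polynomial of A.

-11

For a 2×2 matrix, det(sI - A) = s^2 - (tr A)s + det A.
tr A = -1, det A = -11.
So p(s) = s^2 + s - 11.
The constant term is -11.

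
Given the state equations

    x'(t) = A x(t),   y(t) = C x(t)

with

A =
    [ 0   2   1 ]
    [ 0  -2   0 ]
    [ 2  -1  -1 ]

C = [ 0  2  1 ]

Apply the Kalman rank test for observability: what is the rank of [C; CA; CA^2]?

3

CA = [[2, -5, -1]]
CA^2 = [[-2, 15, 3]]
Observability matrix O = [C; CA; CA^2] = [[0, 2, 1], [2, -5, -1], [-2, 15, 3]]
det(O) = 0·((-5)·3 - (-1)·15) - 2·(2·3 - (-1)·(-2)) + 1·(2·15 - (-5)·(-2)) = 0·0 - 2·4 + 1·20 = 12 ≠ 0, so rank(O) = 3.
rank(O) = 3 = n, so the pair (A, C) is completely observable.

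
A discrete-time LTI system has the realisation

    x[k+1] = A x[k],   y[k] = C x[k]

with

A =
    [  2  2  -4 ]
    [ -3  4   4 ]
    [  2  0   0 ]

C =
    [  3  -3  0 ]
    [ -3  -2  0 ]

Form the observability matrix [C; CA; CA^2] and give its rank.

CA = [[15, -6, -24], [0, -14, 4]]
CA^2 = [[0, 6, -84], [50, -56, -56]]
Observability matrix O = [C; CA; CA^2] = [[3, -3, 0], [-3, -2, 0], [15, -6, -24], [0, -14, 4], [0, 6, -84], [50, -56, -56]]
Take the 3×3 submatrix of O formed by rows 1, 2, 3: [[3, -3, 0], [-3, -2, 0], [15, -6, -24]]. Its determinant is 3·((-2)·(-24) - 0·(-6)) - (-3)·((-3)·(-24) - 0·15) + 0·((-3)·(-6) - (-2)·15) = 3·48 - (-3)·72 + 0·48 = 360 ≠ 0.
So rank(O) ≥ 3; since O has 3 columns, rank(O) = 3.
rank(O) = 3 = n, so the pair (A, C) is completely observable.

3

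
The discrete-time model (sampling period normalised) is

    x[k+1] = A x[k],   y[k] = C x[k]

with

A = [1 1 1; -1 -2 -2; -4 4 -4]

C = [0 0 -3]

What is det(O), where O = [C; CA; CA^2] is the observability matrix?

-2160

CA = [[12, -12, 12]]
CA^2 = [[-24, 84, -12]]
Observability matrix O = [C; CA; CA^2] = [[0, 0, -3], [12, -12, 12], [-24, 84, -12]]
Expanding along the first row, det(O) = 0·((-12)·(-12) - 12·84) - 0·(12·(-12) - 12·(-24)) + (-3)·(12·84 - (-12)·(-24)) = 0·(-864) - 0·144 + (-3)·720 = -2160
Since det(O) ≠ 0, rank(O) = 3 and the system is completely observable.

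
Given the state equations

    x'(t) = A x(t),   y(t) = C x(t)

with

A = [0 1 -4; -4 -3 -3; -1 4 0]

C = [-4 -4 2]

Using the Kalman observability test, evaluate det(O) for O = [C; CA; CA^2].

CA = [[14, 16, 28]]
CA^2 = [[-92, 78, -104]]
Observability matrix O = [C; CA; CA^2] = [[-4, -4, 2], [14, 16, 28], [-92, 78, -104]]
Expanding along the first row, det(O) = (-4)·(16·(-104) - 28·78) - (-4)·(14·(-104) - 28·(-92)) + 2·(14·78 - 16·(-92)) = (-4)·(-3848) - (-4)·1120 + 2·2564 = 25000
Since det(O) ≠ 0, rank(O) = 3 and the system is completely observable.

25000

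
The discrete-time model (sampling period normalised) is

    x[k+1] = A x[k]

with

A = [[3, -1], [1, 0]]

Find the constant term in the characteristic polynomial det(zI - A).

1

For a 2×2 matrix, det(zI - A) = z^2 - (tr A)z + det A.
tr A = 3, det A = 1.
So p(z) = z^2 - 3z + 1.
The constant term is 1.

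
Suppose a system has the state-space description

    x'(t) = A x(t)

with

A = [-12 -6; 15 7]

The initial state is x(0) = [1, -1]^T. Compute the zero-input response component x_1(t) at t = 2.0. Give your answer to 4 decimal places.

-0.0450

det(sI - A) = s^2 - (tr A)s + det A, with tr A = (-12) + 7 = -5 and det A = (-12)·7 - (-6)·15 = -84 - (-90) = 6.
So p(s) = det(sI - A) = s^2 + 5s + 6.
Factor s^2 + 5s + 6: two numbers with sum -5 and product 6 are -2 and -3, so s^2 + 5s + 6 = (s + 2)(s + 3).
Hence p(s) = (s + 2) (s + 3), with roots -3, -2.
The eigenvalues -3, -2 are distinct and real, so A is diagonalisable and x(t) = e^{At} x(0) = V diag(e^{λ_i t}) V^{-1} x(0), where the columns of V are the eigenvectors.
λ = -3: A - (-3)I = [[-9, -6], [15, 10]]. Row 1 gives (-9)·v1 + (-6)·v2 = 0, so take v_1 = [-2, 3]^T.
λ = -2: A - (-2)I = [[-10, -6], [15, 9]]. Row 1 gives (-10)·v1 + (-6)·v2 = 0, so take v_2 = [-3, 5]^T.
V = [v_1 v_2] = [[-2, -3], [3, 5]] has det V = -1, so V^{-1} = adj(V)/det V = [[-5, -3], [3, 2]].
Modal coordinates z(0) = V^{-1} x(0): (-5)·1 + (-3)·(-1) = -2; 3·1 + 2·(-1) = 1; so z(0) = [-2, 1]^T.
x_1(t) = Σ_i (v_i)_1 · z_i(0) · e^{λ_i t} (row 1 of V times the modal terms).
x_1(2.0) = (-2)·(-2)·e^{-3·2.0} + (-3)·1·e^{-2·2.0} = 4·0.002479 + (-3)·0.018316 = -0.0450.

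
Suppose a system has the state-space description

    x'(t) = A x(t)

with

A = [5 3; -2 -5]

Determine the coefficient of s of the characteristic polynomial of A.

0

For a 2×2 matrix, det(sI - A) = s^2 - (tr A)s + det A.
tr A = 0, det A = -19.
So p(s) = s^2 - 19.
The coefficient of s is 0.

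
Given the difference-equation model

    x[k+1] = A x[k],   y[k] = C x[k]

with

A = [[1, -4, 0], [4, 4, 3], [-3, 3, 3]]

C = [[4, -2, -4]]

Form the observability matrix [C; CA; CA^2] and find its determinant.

20392

CA = [[8, -36, -18]]
CA^2 = [[-82, -230, -162]]
Observability matrix O = [C; CA; CA^2] = [[4, -2, -4], [8, -36, -18], [-82, -230, -162]]
Expanding along the first row, det(O) = 4·((-36)·(-162) - (-18)·(-230)) - (-2)·(8·(-162) - (-18)·(-82)) + (-4)·(8·(-230) - (-36)·(-82)) = 4·1692 - (-2)·(-2772) + (-4)·(-4792) = 20392
Since det(O) ≠ 0, rank(O) = 3 and the system is completely observable.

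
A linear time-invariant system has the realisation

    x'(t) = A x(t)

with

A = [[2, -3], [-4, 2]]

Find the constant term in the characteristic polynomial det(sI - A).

-8

For a 2×2 matrix, det(sI - A) = s^2 - (tr A)s + det A.
tr A = 4, det A = -8.
So p(s) = s^2 - 4s - 8.
The constant term is -8.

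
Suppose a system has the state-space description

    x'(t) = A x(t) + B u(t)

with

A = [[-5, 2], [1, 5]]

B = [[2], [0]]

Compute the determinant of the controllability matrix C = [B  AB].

4

AB = [[-10], [2]]
Controllability matrix C = [B  AB] = [[2, -10], [0, 2]]
det(C) = 2·2 - (-10)·0 = 4 - 0 = 4
Since det(C) ≠ 0, rank(C) = 2 and the system is completely controllable.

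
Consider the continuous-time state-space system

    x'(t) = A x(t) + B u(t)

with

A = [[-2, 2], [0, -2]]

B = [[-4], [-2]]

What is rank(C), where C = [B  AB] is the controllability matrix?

AB = [[4], [4]]
Controllability matrix C = [B  AB] = [[-4, 4], [-2, 4]]
det(C) = (-4)·4 - 4·(-2) = -16 - (-8) = -8 ≠ 0, so rank(C) = 2.
rank(C) = 2 = n, so the pair (A, B) is completely controllable.

2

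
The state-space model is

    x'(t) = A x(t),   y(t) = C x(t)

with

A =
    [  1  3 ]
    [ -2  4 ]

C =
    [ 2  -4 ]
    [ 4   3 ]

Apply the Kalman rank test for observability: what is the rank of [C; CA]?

2

CA = [[10, -10], [-2, 24]]
Observability matrix O = [C; CA] = [[2, -4], [4, 3], [10, -10], [-2, 24]]
Take the 2×2 submatrix of O formed by rows 1, 2: [[2, -4], [4, 3]]. Its determinant is 2·3 - (-4)·4 = 6 - (-16) = 22 ≠ 0.
So rank(O) ≥ 2; since O has 2 columns, rank(O) = 2.
rank(O) = 2 = n, so the pair (A, C) is completely observable.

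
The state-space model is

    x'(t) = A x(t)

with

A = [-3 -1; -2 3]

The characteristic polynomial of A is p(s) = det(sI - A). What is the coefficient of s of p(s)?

For a 2×2 matrix, det(sI - A) = s^2 - (tr A)s + det A.
tr A = 0, det A = -11.
So p(s) = s^2 - 11.
The coefficient of s is 0.

0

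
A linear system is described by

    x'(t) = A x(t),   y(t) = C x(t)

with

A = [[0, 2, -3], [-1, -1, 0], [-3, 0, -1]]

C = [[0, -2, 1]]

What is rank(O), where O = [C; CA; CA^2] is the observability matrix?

CA = [[-1, 2, -1]]
CA^2 = [[1, -4, 4]]
Observability matrix O = [C; CA; CA^2] = [[0, -2, 1], [-1, 2, -1], [1, -4, 4]]
det(O) = 0·(2·4 - (-1)·(-4)) - (-2)·((-1)·4 - (-1)·1) + 1·((-1)·(-4) - 2·1) = 0·4 - (-2)·(-3) + 1·2 = -4 ≠ 0, so rank(O) = 3.
rank(O) = 3 = n, so the pair (A, C) is completely observable.

3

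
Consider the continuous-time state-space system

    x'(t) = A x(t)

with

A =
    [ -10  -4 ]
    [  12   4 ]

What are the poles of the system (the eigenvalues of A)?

det(sI - A) = s^2 - (tr A)s + det A, with tr A = (-10) + 4 = -6 and det A = (-10)·4 - (-4)·12 = -40 - (-48) = 8.
So p(s) = det(sI - A) = s^2 + 6s + 8.
Factor s^2 + 6s + 8: two numbers with sum -6 and product 8 are -2 and -4, so s^2 + 6s + 8 = (s + 2)(s + 4).
Hence p(s) = (s + 2) (s + 4), with roots -4, -2.
All eigenvalues have negative real part, so the system is asymptotically stable.

-4, -2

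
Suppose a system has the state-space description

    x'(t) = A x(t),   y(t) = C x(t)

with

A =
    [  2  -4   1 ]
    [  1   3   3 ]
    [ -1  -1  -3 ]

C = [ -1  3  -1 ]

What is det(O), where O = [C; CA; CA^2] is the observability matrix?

316

CA = [[2, 14, 11]]
CA^2 = [[7, 23, 11]]
Observability matrix O = [C; CA; CA^2] = [[-1, 3, -1], [2, 14, 11], [7, 23, 11]]
Expanding along the first row, det(O) = (-1)·(14·11 - 11·23) - 3·(2·11 - 11·7) + (-1)·(2·23 - 14·7) = (-1)·(-99) - 3·(-55) + (-1)·(-52) = 316
Since det(O) ≠ 0, rank(O) = 3 and the system is completely observable.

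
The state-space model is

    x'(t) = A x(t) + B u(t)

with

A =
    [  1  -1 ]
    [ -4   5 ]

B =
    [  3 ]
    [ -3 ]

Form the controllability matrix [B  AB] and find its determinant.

-63

AB = [[6], [-27]]
Controllability matrix C = [B  AB] = [[3, 6], [-3, -27]]
det(C) = 3·(-27) - 6·(-3) = -81 - (-18) = -63
Since det(C) ≠ 0, rank(C) = 2 and the system is completely controllable.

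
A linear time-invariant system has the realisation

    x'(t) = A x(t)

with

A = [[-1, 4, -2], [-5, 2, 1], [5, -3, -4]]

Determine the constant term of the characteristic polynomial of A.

Expand det(sI - A) for the 3×3 matrix.
p(s) = s^3 + 3s^2 + 27s + 65.
(Check: constant term = det(-A) = (-1)^3 det A = 65; coefficient of s^2 = -tr A = 3.)
The constant term is 65.

65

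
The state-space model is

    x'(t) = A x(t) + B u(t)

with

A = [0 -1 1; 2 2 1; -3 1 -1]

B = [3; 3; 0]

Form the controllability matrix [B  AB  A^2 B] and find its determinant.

1755

AB = [[-3], [12], [-6]]
A^2B = [[-18], [12], [27]]
Controllability matrix C = [B  AB  A^2B] = [[3, -3, -18], [3, 12, 12], [0, -6, 27]]
Expanding along the first row, det(C) = 3·(12·27 - 12·(-6)) - (-3)·(3·27 - 12·0) + (-18)·(3·(-6) - 12·0) = 3·396 - (-3)·81 + (-18)·(-18) = 1755
Since det(C) ≠ 0, rank(C) = 3 and the system is completely controllable.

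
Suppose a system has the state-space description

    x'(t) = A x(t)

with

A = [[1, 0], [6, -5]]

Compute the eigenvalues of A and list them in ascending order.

-5, 1

det(sI - A) = s^2 - (tr A)s + det A, with tr A = 1 + (-5) = -4 and det A = 1·(-5) - 0·6 = -5 - 0 = -5.
So p(s) = det(sI - A) = s^2 + 4s - 5.
Factor s^2 + 4s - 5: two numbers with sum -4 and product -5 are 1 and -5, so s^2 + 4s - 5 = (s - 1)(s + 5).
Hence p(s) = (s - 1) (s + 5), with roots -5, 1.
At least one eigenvalue has non-negative real part, so the system is not asymptotically stable.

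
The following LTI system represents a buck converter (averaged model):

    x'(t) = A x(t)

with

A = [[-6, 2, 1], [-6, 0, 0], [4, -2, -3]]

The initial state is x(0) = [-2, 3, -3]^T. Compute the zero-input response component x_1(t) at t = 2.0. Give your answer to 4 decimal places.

0.0828

det(sI - A) = s^3 - (tr A)s^2 + (M11 + M22 + M33)s - det A, where Mii is the 2×2 principal minor of A obtained by deleting row i and column i.
tr A = (-6) + 0 + (-3) = -9; M11 = 0·(-3) - 0·(-2) = 0 - 0 = 0; M22 = (-6)·(-3) - 1·4 = 18 - 4 = 14; M33 = (-6)·0 - 2·(-6) = 0 - (-12) = 12; sum of minors = 26.
det A = (-6)·(0·(-3) - 0·(-2)) - 2·((-6)·(-3) - 0·4) + 1·((-6)·(-2) - 0·4) = (-6)·0 - 2·18 + 1·12 = -24.
So p(s) = det(sI - A) = s^3 + 9s^2 + 26s + 24.
Rational-root test: any integer root divides 24. Testing small divisors, s = -2 works: p(-2) = -8 + 36 + (-52) + 24 = 0, so (s + 2) is a factor.
Dividing, p(s) = (s + 2)(s^2 + 7s + 12).
Factor s^2 + 7s + 12: two numbers with sum -7 and product 12 are -3 and -4, so s^2 + 7s + 12 = (s + 3)(s + 4).
Hence p(s) = (s + 2) (s + 3) (s + 4), with roots -4, -3, -2.
The eigenvalues -4, -3, -2 are distinct and real, so A is diagonalisable and x(t) = e^{At} x(0) = V diag(e^{λ_i t}) V^{-1} x(0), where the columns of V are the eigenvectors.
λ = -4: A - (-4)I = [[-2, 2, 1], [-6, 4, 0], [4, -2, 1]]. v must be orthogonal to every row; (row 1) × (row 2) = [-4, -6, 4], so take v_1 = [2, 3, -2]^T.
λ = -3: A - (-3)I = [[-3, 2, 1], [-6, 3, 0], [4, -2, 0]]. v must be orthogonal to every row; (row 1) × (row 2) = [-3, -6, 3], so take v_2 = [1, 2, -1]^T.
λ = -2: A - (-2)I = [[-4, 2, 1], [-6, 2, 0], [4, -2, -1]]. v must be orthogonal to every row; (row 1) × (row 2) = [-2, -6, 4], so take v_3 = [1, 3, -2]^T.
V = [v_1 v_2 v_3] = [[2, 1, 1], [3, 2, 3], [-2, -1, -2]] has det V = -1, so V^{-1} = adj(V)/det V = [[1, -1, -1], [0, 2, 3], [-1, 0, -1]].
Modal coordinates z(0) = V^{-1} x(0): 1·(-2) + (-1)·3 + (-1)·(-3) = -2; 0·(-2) + 2·3 + 3·(-3) = -3; (-1)·(-2) + 0·3 + (-1)·(-3) = 5; so z(0) = [-2, -3, 5]^T.
x_1(t) = Σ_i (v_i)_1 · z_i(0) · e^{λ_i t} (row 1 of V times the modal terms).
x_1(2.0) = 2·(-2)·e^{-4·2.0} + 1·(-3)·e^{-3·2.0} + 1·5·e^{-2·2.0} = (-4)·0.000335 + (-3)·0.002479 + 5·0.018316 = 0.0828.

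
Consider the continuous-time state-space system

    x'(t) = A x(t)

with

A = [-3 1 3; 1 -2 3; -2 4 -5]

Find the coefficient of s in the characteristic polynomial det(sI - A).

24

Expand det(sI - A) for the 3×3 matrix.
p(s) = s^3 + 10s^2 + 24s - 5.
(Check: constant term = det(-A) = (-1)^3 det A = -5; coefficient of s^2 = -tr A = 10.)
The coefficient of s is 24.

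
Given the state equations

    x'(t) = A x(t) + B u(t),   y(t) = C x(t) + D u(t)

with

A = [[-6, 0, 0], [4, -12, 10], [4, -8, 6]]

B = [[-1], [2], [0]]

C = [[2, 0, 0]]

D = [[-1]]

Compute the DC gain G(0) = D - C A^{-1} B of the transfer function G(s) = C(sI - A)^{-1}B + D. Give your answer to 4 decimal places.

-1.3333

G(0) = C(-A)^{-1}B + D = -C A^{-1} B + D.
det A = -48, so A^{-1} = (1/-48)·adj(A) = [[-1/6, 0, 0], [-1/3, 3/4, -5/4], [-1/3, 1, -3/2]]
A^{-1} B = [1/6, 11/6, 7/3]^T
C A^{-1} B = 1/3
G(0) = D - C A^{-1} B = -1 - (1/3) = -4/3 ≈ -1.3333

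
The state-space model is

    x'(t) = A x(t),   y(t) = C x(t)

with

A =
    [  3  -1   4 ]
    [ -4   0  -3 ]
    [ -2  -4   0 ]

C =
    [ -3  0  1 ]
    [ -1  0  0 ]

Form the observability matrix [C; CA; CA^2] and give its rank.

3

CA = [[-11, -1, -12], [-3, 1, -4]]
CA^2 = [[-5, 59, -41], [-5, 19, -15]]
Observability matrix O = [C; CA; CA^2] = [[-3, 0, 1], [-1, 0, 0], [-11, -1, -12], [-3, 1, -4], [-5, 59, -41], [-5, 19, -15]]
Take the 3×3 submatrix of O formed by rows 1, 2, 3: [[-3, 0, 1], [-1, 0, 0], [-11, -1, -12]]. Its determinant is (-3)·(0·(-12) - 0·(-1)) - 0·((-1)·(-12) - 0·(-11)) + 1·((-1)·(-1) - 0·(-11)) = (-3)·0 - 0·12 + 1·1 = 1 ≠ 0.
So rank(O) ≥ 3; since O has 3 columns, rank(O) = 3.
rank(O) = 3 = n, so the pair (A, C) is completely observable.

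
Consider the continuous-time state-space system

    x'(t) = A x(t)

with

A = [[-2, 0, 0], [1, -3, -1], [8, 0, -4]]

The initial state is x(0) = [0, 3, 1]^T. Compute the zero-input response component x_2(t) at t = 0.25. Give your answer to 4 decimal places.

det(sI - A) = s^3 - (tr A)s^2 + (M11 + M22 + M33)s - det A, where Mii is the 2×2 principal minor of A obtained by deleting row i and column i.
tr A = (-2) + (-3) + (-4) = -9; M11 = (-3)·(-4) - (-1)·0 = 12 - 0 = 12; M22 = (-2)·(-4) - 0·8 = 8 - 0 = 8; M33 = (-2)·(-3) - 0·1 = 6 - 0 = 6; sum of minors = 26.
det A = (-2)·((-3)·(-4) - (-1)·0) - 0·(1·(-4) - (-1)·8) + 0·(1·0 - (-3)·8) = (-2)·12 - 0·4 + 0·24 = -24.
So p(s) = det(sI - A) = s^3 + 9s^2 + 26s + 24.
Rational-root test: any integer root divides 24. Testing small divisors, s = -2 works: p(-2) = -8 + 36 + (-52) + 24 = 0, so (s + 2) is a factor.
Dividing, p(s) = (s + 2)(s^2 + 7s + 12).
Factor s^2 + 7s + 12: two numbers with sum -7 and product 12 are -3 and -4, so s^2 + 7s + 12 = (s + 3)(s + 4).
Hence p(s) = (s + 2) (s + 3) (s + 4), with roots -4, -3, -2.
The eigenvalues -4, -3, -2 are distinct and real, so A is diagonalisable and x(t) = e^{At} x(0) = V diag(e^{λ_i t}) V^{-1} x(0), where the columns of V are the eigenvectors.
λ = -4: A - (-4)I = [[2, 0, 0], [1, 1, -1], [8, 0, 0]]. v must be orthogonal to every row; (row 1) × (row 2) = [0, 2, 2], so take v_1 = [0, 1, 1]^T.
λ = -3: A - (-3)I = [[1, 0, 0], [1, 0, -1], [8, 0, -1]]. v must be orthogonal to every row; (row 1) × (row 2) = [0, 1, 0], so take v_2 = [0, 1, 0]^T.
λ = -2: A - (-2)I = [[0, 0, 0], [1, -1, -1], [8, 0, -2]]. v must be orthogonal to every row; (row 2) × (row 3) = [2, -6, 8], so take v_3 = [1, -3, 4]^T.
V = [v_1 v_2 v_3] = [[0, 0, 1], [1, 1, -3], [1, 0, 4]] has det V = -1, so V^{-1} = adj(V)/det V = [[-4, 0, 1], [7, 1, -1], [1, 0, 0]].
Modal coordinates z(0) = V^{-1} x(0): (-4)·0 + 0·3 + 1·1 = 1; 7·0 + 1·3 + (-1)·1 = 2; 1·0 + 0·3 + 0·1 = 0; so z(0) = [1, 2, 0]^T.
x_2(t) = Σ_i (v_i)_2 · z_i(0) · e^{λ_i t} (row 2 of V times the modal terms).
x_2(0.25) = 1·1·e^{-4·0.25} + 1·2·e^{-3·0.25} + (-3)·0·e^{-2·0.25} = 1·0.367879 + 2·0.472367 + 0·0.606531 = 1.3126.

1.3126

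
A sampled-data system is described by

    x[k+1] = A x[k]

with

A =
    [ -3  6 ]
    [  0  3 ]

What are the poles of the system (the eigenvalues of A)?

-3, 3

det(zI - A) = z^2 - (tr A)z + det A, with tr A = (-3) + 3 = 0 and det A = (-3)·3 - 6·0 = -9 - 0 = -9.
So p(z) = det(zI - A) = z^2 - 9.
Factor z^2 - 9: two numbers with sum 0 and product -9 are 3 and -3, so z^2 - 9 = (z - 3)(z + 3).
Hence p(z) = (z - 3) (z + 3), with roots -3, 3.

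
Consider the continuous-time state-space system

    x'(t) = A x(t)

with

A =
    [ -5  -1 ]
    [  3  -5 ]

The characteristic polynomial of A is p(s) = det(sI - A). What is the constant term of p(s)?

For a 2×2 matrix, det(sI - A) = s^2 - (tr A)s + det A.
tr A = -10, det A = 28.
So p(s) = s^2 + 10s + 28.
The constant term is 28.

28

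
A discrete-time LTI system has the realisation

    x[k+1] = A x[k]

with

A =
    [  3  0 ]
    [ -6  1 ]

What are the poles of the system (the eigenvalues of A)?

det(zI - A) = z^2 - (tr A)z + det A, with tr A = 3 + 1 = 4 and det A = 3·1 - 0·(-6) = 3 - 0 = 3.
So p(z) = det(zI - A) = z^2 - 4z + 3.
Factor z^2 - 4z + 3: two numbers with sum 4 and product 3 are 3 and 1, so z^2 - 4z + 3 = (z - 3)(z - 1).
Hence p(z) = (z - 3) (z - 1), with roots 1, 3.

1, 3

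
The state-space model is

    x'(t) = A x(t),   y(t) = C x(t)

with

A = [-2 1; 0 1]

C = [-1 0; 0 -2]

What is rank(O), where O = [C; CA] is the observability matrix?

2

CA = [[2, -1], [0, -2]]
Observability matrix O = [C; CA] = [[-1, 0], [0, -2], [2, -1], [0, -2]]
Take the 2×2 submatrix of O formed by rows 1, 2: [[-1, 0], [0, -2]]. Its determinant is (-1)·(-2) - 0·0 = 2 - 0 = 2 ≠ 0.
So rank(O) ≥ 2; since O has 2 columns, rank(O) = 2.
rank(O) = 2 = n, so the pair (A, C) is completely observable.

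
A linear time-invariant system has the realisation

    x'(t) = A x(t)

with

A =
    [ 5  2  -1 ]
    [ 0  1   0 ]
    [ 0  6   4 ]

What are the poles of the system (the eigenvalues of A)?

det(sI - A) = s^3 - (tr A)s^2 + (M11 + M22 + M33)s - det A, where Mii is the 2×2 principal minor of A obtained by deleting row i and column i.
tr A = 5 + 1 + 4 = 10; M11 = 1·4 - 0·6 = 4 - 0 = 4; M22 = 5·4 - (-1)·0 = 20 - 0 = 20; M33 = 5·1 - 2·0 = 5 - 0 = 5; sum of minors = 29.
det A = 5·(1·4 - 0·6) - 2·(0·4 - 0·0) + (-1)·(0·6 - 1·0) = 5·4 - 2·0 + (-1)·0 = 20.
So p(s) = det(sI - A) = s^3 - 10s^2 + 29s - 20.
Rational-root test: any integer root divides -20. Testing small divisors, s = 1 works: p(1) = 1 + (-10) + 29 + (-20) = 0, so (s - 1) is a factor.
Dividing, p(s) = (s - 1)(s^2 - 9s + 20).
Factor s^2 - 9s + 20: two numbers with sum 9 and product 20 are 5 and 4, so s^2 - 9s + 20 = (s - 5)(s - 4).
Hence p(s) = (s - 5) (s - 4) (s - 1), with roots 1, 4, 5.
At least one eigenvalue has non-negative real part, so the system is not asymptotically stable.

1, 4, 5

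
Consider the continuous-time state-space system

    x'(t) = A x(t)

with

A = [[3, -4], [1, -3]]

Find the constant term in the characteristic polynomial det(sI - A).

For a 2×2 matrix, det(sI - A) = s^2 - (tr A)s + det A.
tr A = 0, det A = -5.
So p(s) = s^2 - 5.
The constant term is -5.

-5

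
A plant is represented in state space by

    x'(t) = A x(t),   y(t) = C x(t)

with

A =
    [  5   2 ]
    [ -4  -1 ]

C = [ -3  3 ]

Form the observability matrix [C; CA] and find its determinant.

108

CA = [[-27, -9]]
Observability matrix O = [C; CA] = [[-3, 3], [-27, -9]]
det(O) = (-3)·(-9) - 3·(-27) = 27 - (-81) = 108
Since det(O) ≠ 0, rank(O) = 2 and the system is completely observable.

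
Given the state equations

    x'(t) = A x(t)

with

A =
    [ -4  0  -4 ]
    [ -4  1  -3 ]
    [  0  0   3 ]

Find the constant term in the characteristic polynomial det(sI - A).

12

Expand det(sI - A) for the 3×3 matrix.
p(s) = s^3 - 13s + 12.
(Check: constant term = det(-A) = (-1)^3 det A = 12; coefficient of s^2 = -tr A = 0.)
The constant term is 12.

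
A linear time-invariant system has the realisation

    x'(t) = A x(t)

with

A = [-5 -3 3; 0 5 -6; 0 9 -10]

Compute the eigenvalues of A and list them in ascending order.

det(sI - A) = s^3 - (tr A)s^2 + (M11 + M22 + M33)s - det A, where Mii is the 2×2 principal minor of A obtained by deleting row i and column i.
tr A = (-5) + 5 + (-10) = -10; M11 = 5·(-10) - (-6)·9 = -50 - (-54) = 4; M22 = (-5)·(-10) - 3·0 = 50 - 0 = 50; M33 = (-5)·5 - (-3)·0 = -25 - 0 = -25; sum of minors = 29.
det A = (-5)·(5·(-10) - (-6)·9) - (-3)·(0·(-10) - (-6)·0) + 3·(0·9 - 5·0) = (-5)·4 - (-3)·0 + 3·0 = -20.
So p(s) = det(sI - A) = s^3 + 10s^2 + 29s + 20.
Rational-root test: any integer root divides 20. Testing small divisors, s = -1 works: p(-1) = -1 + 10 + (-29) + 20 = 0, so (s + 1) is a factor.
Dividing, p(s) = (s + 1)(s^2 + 9s + 20).
Factor s^2 + 9s + 20: two numbers with sum -9 and product 20 are -4 and -5, so s^2 + 9s + 20 = (s + 4)(s + 5).
Hence p(s) = (s + 1) (s + 4) (s + 5), with roots -5, -4, -1.
All eigenvalues have negative real part, so the system is asymptotically stable.

-5, -4, -1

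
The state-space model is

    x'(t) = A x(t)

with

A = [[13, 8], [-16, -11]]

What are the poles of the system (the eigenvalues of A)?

-3, 5

det(sI - A) = s^2 - (tr A)s + det A, with tr A = 13 + (-11) = 2 and det A = 13·(-11) - 8·(-16) = -143 - (-128) = -15.
So p(s) = det(sI - A) = s^2 - 2s - 15.
Factor s^2 - 2s - 15: two numbers with sum 2 and product -15 are 5 and -3, so s^2 - 2s - 15 = (s - 5)(s + 3).
Hence p(s) = (s - 5) (s + 3), with roots -3, 5.
At least one eigenvalue has non-negative real part, so the system is not asymptotically stable.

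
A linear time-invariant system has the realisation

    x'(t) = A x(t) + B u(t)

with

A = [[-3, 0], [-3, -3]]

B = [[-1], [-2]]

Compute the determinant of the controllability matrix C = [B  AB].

-3

AB = [[3], [9]]
Controllability matrix C = [B  AB] = [[-1, 3], [-2, 9]]
det(C) = (-1)·9 - 3·(-2) = -9 - (-6) = -3
Since det(C) ≠ 0, rank(C) = 2 and the system is completely controllable.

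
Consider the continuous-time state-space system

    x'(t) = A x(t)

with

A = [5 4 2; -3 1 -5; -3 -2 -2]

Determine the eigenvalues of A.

det(sI - A) = s^3 - (tr A)s^2 + (M11 + M22 + M33)s - det A, where Mii is the 2×2 principal minor of A obtained by deleting row i and column i.
tr A = 5 + 1 + (-2) = 4; M11 = 1·(-2) - (-5)·(-2) = -2 - 10 = -12; M22 = 5·(-2) - 2·(-3) = -10 - (-6) = -4; M33 = 5·1 - 4·(-3) = 5 - (-12) = 17; sum of minors = 1.
det A = 5·(1·(-2) - (-5)·(-2)) - 4·((-3)·(-2) - (-5)·(-3)) + 2·((-3)·(-2) - 1·(-3)) = 5·(-12) - 4·(-9) + 2·9 = -6.
So p(s) = det(sI - A) = s^3 - 4s^2 + s + 6.
Rational-root test: any integer root divides 6. Testing small divisors, s = -1 works: p(-1) = -1 + (-4) + (-1) + 6 = 0, so (s + 1) is a factor.
Dividing, p(s) = (s + 1)(s^2 - 5s + 6).
Factor s^2 - 5s + 6: two numbers with sum 5 and product 6 are 3 and 2, so s^2 - 5s + 6 = (s - 3)(s - 2).
Hence p(s) = (s - 3) (s - 2) (s + 1), with roots -1, 2, 3.
At least one eigenvalue has non-negative real part, so the system is not asymptotically stable.

-1, 2, 3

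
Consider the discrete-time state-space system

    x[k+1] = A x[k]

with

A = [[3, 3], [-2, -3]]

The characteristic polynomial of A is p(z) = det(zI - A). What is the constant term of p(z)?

-3

For a 2×2 matrix, det(zI - A) = z^2 - (tr A)z + det A.
tr A = 0, det A = -3.
So p(z) = z^2 - 3.
The constant term is -3.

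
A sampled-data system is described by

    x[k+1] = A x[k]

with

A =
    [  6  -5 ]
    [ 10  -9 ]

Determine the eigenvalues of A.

-4, 1

det(zI - A) = z^2 - (tr A)z + det A, with tr A = 6 + (-9) = -3 and det A = 6·(-9) - (-5)·10 = -54 - (-50) = -4.
So p(z) = det(zI - A) = z^2 + 3z - 4.
Factor z^2 + 3z - 4: two numbers with sum -3 and product -4 are 1 and -4, so z^2 + 3z - 4 = (z - 1)(z + 4).
Hence p(z) = (z - 1) (z + 4), with roots -4, 1.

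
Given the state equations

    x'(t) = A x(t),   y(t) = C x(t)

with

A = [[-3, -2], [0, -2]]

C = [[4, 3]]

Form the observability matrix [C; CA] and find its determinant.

CA = [[-12, -14]]
Observability matrix O = [C; CA] = [[4, 3], [-12, -14]]
det(O) = 4·(-14) - 3·(-12) = -56 - (-36) = -20
Since det(O) ≠ 0, rank(O) = 2 and the system is completely observable.

-20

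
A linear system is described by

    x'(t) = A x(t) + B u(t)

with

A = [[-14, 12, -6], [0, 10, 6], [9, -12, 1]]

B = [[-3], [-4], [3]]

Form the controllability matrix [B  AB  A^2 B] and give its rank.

AB = [[-24], [-22], [24]]
A^2B = [[-72], [-76], [72]]
Controllability matrix C = [B  AB  A^2B] = [[-3, -24, -72], [-4, -22, -76], [3, 24, 72]]
The rows r1, r2, r3 of C are linearly dependent: r1 + r3 = 0 (check each entry), so rank(C) ≤ 2.
The 2×2 minor from rows 1, 2, columns 1, 2 is (-3)·(-22) - (-24)·(-4) = 66 - 96 = -30 ≠ 0, so rank(C) = 2.
rank(C) = 2 < n = 3, so the pair (A, B) is not completely controllable.

2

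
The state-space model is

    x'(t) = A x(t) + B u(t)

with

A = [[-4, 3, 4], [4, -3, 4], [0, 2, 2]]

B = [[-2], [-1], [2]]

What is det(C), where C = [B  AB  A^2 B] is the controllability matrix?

1880

AB = [[13], [3], [2]]
A^2B = [[-35], [51], [10]]
Controllability matrix C = [B  AB  A^2B] = [[-2, 13, -35], [-1, 3, 51], [2, 2, 10]]
Expanding along the first row, det(C) = (-2)·(3·10 - 51·2) - 13·((-1)·10 - 51·2) + (-35)·((-1)·2 - 3·2) = (-2)·(-72) - 13·(-112) + (-35)·(-8) = 1880
Since det(C) ≠ 0, rank(C) = 3 and the system is completely controllable.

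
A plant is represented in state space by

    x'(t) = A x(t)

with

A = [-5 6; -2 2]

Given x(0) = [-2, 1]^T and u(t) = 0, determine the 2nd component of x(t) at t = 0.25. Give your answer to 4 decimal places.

1.9847

det(sI - A) = s^2 - (tr A)s + det A, with tr A = (-5) + 2 = -3 and det A = (-5)·2 - 6·(-2) = -10 - (-12) = 2.
So p(s) = det(sI - A) = s^2 + 3s + 2.
Factor s^2 + 3s + 2: two numbers with sum -3 and product 2 are -1 and -2, so s^2 + 3s + 2 = (s + 1)(s + 2).
Hence p(s) = (s + 1) (s + 2), with roots -2, -1.
The eigenvalues -2, -1 are distinct and real, so A is diagonalisable and x(t) = e^{At} x(0) = V diag(e^{λ_i t}) V^{-1} x(0), where the columns of V are the eigenvectors.
λ = -2: A - (-2)I = [[-3, 6], [-2, 4]]. Row 1 gives (-3)·v1 + 6·v2 = 0, so take v_1 = [2, 1]^T.
λ = -1: A - (-1)I = [[-4, 6], [-2, 3]]. Row 1 gives (-4)·v1 + 6·v2 = 0, so take v_2 = [-3, -2]^T.
V = [v_1 v_2] = [[2, -3], [1, -2]] has det V = -1, so V^{-1} = adj(V)/det V = [[2, -3], [1, -2]].
Modal coordinates z(0) = V^{-1} x(0): 2·(-2) + (-3)·1 = -7; 1·(-2) + (-2)·1 = -4; so z(0) = [-7, -4]^T.
x_2(t) = Σ_i (v_i)_2 · z_i(0) · e^{λ_i t} (row 2 of V times the modal terms).
x_2(0.25) = 1·(-7)·e^{-2·0.25} + (-2)·(-4)·e^{-1·0.25} = (-7)·0.606531 + 8·0.778801 = 1.9847.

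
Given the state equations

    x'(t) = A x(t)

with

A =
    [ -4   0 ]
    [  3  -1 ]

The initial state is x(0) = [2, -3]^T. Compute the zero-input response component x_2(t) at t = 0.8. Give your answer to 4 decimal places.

det(sI - A) = s^2 - (tr A)s + det A, with tr A = (-4) + (-1) = -5 and det A = (-4)·(-1) - 0·3 = 4 - 0 = 4.
So p(s) = det(sI - A) = s^2 + 5s + 4.
Factor s^2 + 5s + 4: two numbers with sum -5 and product 4 are -1 and -4, so s^2 + 5s + 4 = (s + 1)(s + 4).
Hence p(s) = (s + 1) (s + 4), with roots -4, -1.
The eigenvalues -4, -1 are distinct and real, so A is diagonalisable and x(t) = e^{At} x(0) = V diag(e^{λ_i t}) V^{-1} x(0), where the columns of V are the eigenvectors.
λ = -4: A - (-4)I = [[0, 0], [3, 3]]. Row 2 gives 3·v1 + 3·v2 = 0, so take v_1 = [1, -1]^T.
λ = -1: A - (-1)I = [[-3, 0], [3, 0]]. Row 1 gives (-3)·v1 + 0·v2 = 0, so take v_2 = [0, 1]^T.
V = [v_1 v_2] = [[1, 0], [-1, 1]] has det V = 1, so V^{-1} = adj(V)/det V = [[1, 0], [1, 1]].
Modal coordinates z(0) = V^{-1} x(0): 1·2 + 0·(-3) = 2; 1·2 + 1·(-3) = -1; so z(0) = [2, -1]^T.
x_2(t) = Σ_i (v_i)_2 · z_i(0) · e^{λ_i t} (row 2 of V times the modal terms).
x_2(0.8) = (-1)·2·e^{-4·0.8} + 1·(-1)·e^{-1·0.8} = (-2)·0.040762 + (-1)·0.449329 = -0.5309.

-0.5309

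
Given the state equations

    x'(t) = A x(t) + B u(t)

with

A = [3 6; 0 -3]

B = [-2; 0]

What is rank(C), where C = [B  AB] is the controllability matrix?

1

AB = [[-6], [0]]
Controllability matrix C = [B  AB] = [[-2, -6], [0, 0]]
Every column of C is a scalar multiple of column 1 = [-2, 0] (multipliers 1, 3), so the columns span a one-dimensional space.
C ≠ 0, hence rank(C) = 1.
rank(C) = 1 < n = 2, so the pair (A, B) is not completely controllable.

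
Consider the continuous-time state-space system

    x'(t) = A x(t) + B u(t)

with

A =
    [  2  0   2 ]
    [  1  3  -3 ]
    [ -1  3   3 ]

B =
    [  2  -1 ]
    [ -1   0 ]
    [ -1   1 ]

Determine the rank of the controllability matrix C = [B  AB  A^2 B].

AB = [[2, 0], [2, -4], [-8, 4]]
A^2B = [[-12, 8], [32, -24], [-20, 0]]
Controllability matrix C = [B  AB  A^2B] = [[2, -1, 2, 0, -12, 8], [-1, 0, 2, -4, 32, -24], [-1, 1, -8, 4, -20, 0]]
Take the 3×3 submatrix of C formed by columns 1, 2, 3: [[2, -1, 2], [-1, 0, 2], [-1, 1, -8]]. Its determinant is 2·(0·(-8) - 2·1) - (-1)·((-1)·(-8) - 2·(-1)) + 2·((-1)·1 - 0·(-1)) = 2·(-2) - (-1)·10 + 2·(-1) = 4 ≠ 0.
So rank(C) ≥ 3; since C has 3 rows, rank(C) = 3.
rank(C) = 3 = n, so the pair (A, B) is completely controllable.

3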